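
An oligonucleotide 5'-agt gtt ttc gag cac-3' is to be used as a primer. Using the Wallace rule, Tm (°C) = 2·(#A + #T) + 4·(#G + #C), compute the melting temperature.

44°C

T=5, G=4, C=3, A=3
So N_AT = 8 and N_GC = 7.
Tm = 4·7 + 2·8 = 28 + 16 = 44°C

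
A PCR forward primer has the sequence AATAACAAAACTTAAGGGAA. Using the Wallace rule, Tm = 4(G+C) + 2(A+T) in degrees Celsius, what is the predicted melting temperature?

50°C

Scanning the sequence gives A=12, T=3, G=3, C=2.
AT pairs contribute 15, GC pairs contribute 5.
Tm = 2×15 + 4×5 = 50°C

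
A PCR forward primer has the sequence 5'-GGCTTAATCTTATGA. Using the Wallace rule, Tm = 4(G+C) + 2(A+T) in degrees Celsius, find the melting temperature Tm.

40°C

Counting bases: A=4, T=6, G=3, C=2
AT pairs contribute 10, GC pairs contribute 5.
Tm = 4·5 + 2·10 = 20 + 20 = 40°C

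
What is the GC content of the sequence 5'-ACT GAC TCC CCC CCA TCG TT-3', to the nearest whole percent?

Base counts: T=5, A=3, G=2, C=10
G+C = 2 + 10 = 12 out of 20 bases
%GC = 12/20 × 100 = 60% ≈ 60%

60%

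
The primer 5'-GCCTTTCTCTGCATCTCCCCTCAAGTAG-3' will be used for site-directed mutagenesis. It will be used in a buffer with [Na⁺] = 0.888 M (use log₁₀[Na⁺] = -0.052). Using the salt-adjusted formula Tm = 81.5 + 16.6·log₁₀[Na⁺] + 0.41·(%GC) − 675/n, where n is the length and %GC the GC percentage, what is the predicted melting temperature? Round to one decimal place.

Length n = 28. Counting bases: A=4, C=11, T=9, G=4
G+C = 15, so %GC = 15/28 × 100 = 53.571%
Salt term: 16.6 × (-0.052) = -0.863
GC term: 0.41 × 53.571 = 21.964; length term: −675/28 = −24.107
Tm = 81.5 + (-0.863) + 21.964 − 24.107 = 78.494 → 78.5°C

78.5°C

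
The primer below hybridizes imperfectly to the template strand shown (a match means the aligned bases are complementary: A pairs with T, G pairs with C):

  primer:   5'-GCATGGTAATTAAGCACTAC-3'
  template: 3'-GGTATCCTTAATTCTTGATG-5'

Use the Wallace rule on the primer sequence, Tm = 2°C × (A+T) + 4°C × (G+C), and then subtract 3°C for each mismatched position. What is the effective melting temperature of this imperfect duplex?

Primer base counts: A=7, T=5, G=4, C=4 → A+T=12, G+C=8
Perfect-match Tm = 2(12) + 4(8) = 24 + 32 = 56°C
Mismatches (positions where the bases are not complementary): 4 (at positions 1, 5, 7, 15)
Effective Tm = 56 − 4×3 = 56 − 12 = 44°C

44°C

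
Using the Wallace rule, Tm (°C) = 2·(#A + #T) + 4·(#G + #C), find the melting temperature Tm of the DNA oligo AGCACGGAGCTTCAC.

48°C

Counting bases: T=2, C=5, A=4, G=4
AT pairs contribute 6, GC pairs contribute 9.
Tm = 2×6 + 4×9 = 48°C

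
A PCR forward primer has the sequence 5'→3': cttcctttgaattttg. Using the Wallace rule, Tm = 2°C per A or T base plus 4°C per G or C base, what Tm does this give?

Counting bases: A=2, C=3, G=2, T=9
So N_AT = 11 and N_GC = 5.
Tm = 4·5 + 2·11 = 20 + 22 = 42°C

42°C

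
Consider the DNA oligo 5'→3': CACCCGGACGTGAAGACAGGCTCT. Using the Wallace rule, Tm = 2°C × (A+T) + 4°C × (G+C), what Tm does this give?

78°C

Scanning the sequence gives A=6, G=7, C=8, T=3.
AT pairs contribute 9, GC pairs contribute 15.
Tm = 2(9) + 4(15) = 18 + 60 = 78°C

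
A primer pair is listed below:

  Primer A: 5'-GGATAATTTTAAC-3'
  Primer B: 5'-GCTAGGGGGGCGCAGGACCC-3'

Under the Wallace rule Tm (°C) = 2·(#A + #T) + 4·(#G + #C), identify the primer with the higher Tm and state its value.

Primer A: A+T=10, G+C=3 → Tm = 2(10)+4(3) = 32°C
Primer B: A+T=4, G+C=16 → Tm = 2(4)+4(16) = 72°C
32°C vs 72°C → primer B is higher.

Primer B, 72°C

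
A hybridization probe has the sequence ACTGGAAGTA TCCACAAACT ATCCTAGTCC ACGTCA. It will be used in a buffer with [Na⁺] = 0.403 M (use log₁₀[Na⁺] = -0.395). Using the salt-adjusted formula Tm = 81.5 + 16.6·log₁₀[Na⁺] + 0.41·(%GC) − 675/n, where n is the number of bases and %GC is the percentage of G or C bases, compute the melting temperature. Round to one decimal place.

74.4°C

Length n = 36. Counting bases: T=8, C=11, A=12, G=5
G+C = 16, so %GC = 16/36 × 100 = 44.444%
Salt term: 16.6 × (-0.395) = -6.557
GC term: 0.41 × 44.444 = 18.222; length term: −675/36 = −18.75
Tm = 81.5 + (-6.557) + 18.222 − 18.75 = 74.415 → 74.4°C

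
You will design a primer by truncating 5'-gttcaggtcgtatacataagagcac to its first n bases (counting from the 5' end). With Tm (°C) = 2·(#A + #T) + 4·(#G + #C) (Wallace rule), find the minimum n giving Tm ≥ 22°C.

n = 7

First 6 bases: GTTCAG → Tm = 18°C (< 22°C)
First 7 bases: GTTCAGG → Tm = 22°C (≥ 22°C)
Each additional base adds 2°C (A/T) or 4°C (G/C), so Tm is non-decreasing in n; n = 7 is the first length to reach 22°C.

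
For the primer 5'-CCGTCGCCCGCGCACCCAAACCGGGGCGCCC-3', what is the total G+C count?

Base counts: A=4, C=17, G=9, T=1
G+C = 9 + 17 = 26

26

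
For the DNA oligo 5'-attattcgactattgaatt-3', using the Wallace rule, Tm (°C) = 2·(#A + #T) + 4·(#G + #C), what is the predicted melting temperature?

46°C

Base counts: C=2, A=6, T=9, G=2
So N_AT = 15 and N_GC = 4.
Tm = 2×15 + 4×4 = 46°C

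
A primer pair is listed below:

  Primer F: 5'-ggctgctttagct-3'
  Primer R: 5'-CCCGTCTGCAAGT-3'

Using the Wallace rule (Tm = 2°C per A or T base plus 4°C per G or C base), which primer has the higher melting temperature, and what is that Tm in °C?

Primer R, 42°C

Primer F: A+T=6, G+C=7 → Tm = 2(6)+4(7) = 40°C
Primer R: A+T=5, G+C=8 → Tm = 2(5)+4(8) = 42°C
40°C vs 42°C → primer R is higher.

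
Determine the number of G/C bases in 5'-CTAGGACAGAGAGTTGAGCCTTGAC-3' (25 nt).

Counting bases: C=5, A=7, T=5, G=8
Total G or C: 8 + 5 = 13

13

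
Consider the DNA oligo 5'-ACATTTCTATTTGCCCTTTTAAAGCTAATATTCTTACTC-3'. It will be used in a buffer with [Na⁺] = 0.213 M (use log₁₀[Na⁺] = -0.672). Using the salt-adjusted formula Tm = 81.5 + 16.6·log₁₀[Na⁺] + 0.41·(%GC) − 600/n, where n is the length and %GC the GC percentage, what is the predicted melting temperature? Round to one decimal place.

66.5°C

Length n = 39. Counting bases: C=9, T=18, G=2, A=10
G+C = 11, so %GC = 11/39 × 100 = 28.205%
Salt term: 16.6 × (-0.672) = -11.155
GC term: 0.41 × 28.205 = 11.564; length term: −600/39 = −15.385
Tm = 81.5 + (-11.155) + 11.564 − 15.385 = 66.524 → 66.5°C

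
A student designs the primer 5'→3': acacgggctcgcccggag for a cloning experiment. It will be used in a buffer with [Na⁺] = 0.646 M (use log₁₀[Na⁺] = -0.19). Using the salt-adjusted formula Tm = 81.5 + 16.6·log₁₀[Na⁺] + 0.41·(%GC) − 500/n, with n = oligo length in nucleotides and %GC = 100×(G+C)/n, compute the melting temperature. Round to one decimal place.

82.5°C

Length n = 18. G=7, A=3, C=7, T=1
G+C = 14, so %GC = 14/18 × 100 = 77.778%
Salt term: 16.6 × (-0.19) = -3.154
GC term: 0.41 × 77.778 = 31.889; length term: −500/18 = −27.778
Tm = 81.5 + (-3.154) + 31.889 − 27.778 = 82.457 → 82.5°C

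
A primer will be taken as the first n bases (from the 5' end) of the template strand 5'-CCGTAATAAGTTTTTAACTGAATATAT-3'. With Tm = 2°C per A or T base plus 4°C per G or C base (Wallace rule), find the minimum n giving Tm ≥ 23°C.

n = 9

First 8 bases: CCGTAATA → Tm = 22°C (< 23°C)
First 9 bases: CCGTAATAA → Tm = 24°C (≥ 23°C)
Since every base adds ≥2°C, Tm only increases with n, so the threshold is first crossed at n = 9.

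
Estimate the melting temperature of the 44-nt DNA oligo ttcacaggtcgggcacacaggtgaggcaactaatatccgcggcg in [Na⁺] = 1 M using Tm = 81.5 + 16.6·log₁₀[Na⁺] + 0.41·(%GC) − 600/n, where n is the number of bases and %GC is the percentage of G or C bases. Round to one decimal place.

92.1°C

Length n = 44. Scanning the sequence gives C=12, A=11, G=14, T=7.
G+C = 26, so %GC = 26/44 × 100 = 59.091%
Salt term: 16.6 × (0) = 0
GC term: 0.41 × 59.091 = 24.227; length term: −600/44 = −13.636
Tm = 81.5 + (0) + 24.227 − 13.636 = 92.091 → 92.1°C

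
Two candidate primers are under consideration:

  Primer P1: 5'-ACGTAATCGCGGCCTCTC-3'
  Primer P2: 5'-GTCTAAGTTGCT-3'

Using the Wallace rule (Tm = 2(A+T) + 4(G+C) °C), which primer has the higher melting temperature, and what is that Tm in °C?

Primer P1: A+T=7, G+C=11 → Tm = 2(7)+4(11) = 58°C
Primer P2: A+T=7, G+C=5 → Tm = 2(7)+4(5) = 34°C
58°C vs 34°C → primer P1 is higher.

Primer P1, 58°C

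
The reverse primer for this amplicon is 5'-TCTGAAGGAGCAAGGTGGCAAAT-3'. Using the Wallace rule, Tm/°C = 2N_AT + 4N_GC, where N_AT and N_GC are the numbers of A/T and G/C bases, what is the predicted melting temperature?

T=4, A=8, C=3, G=8
A+T = 12, G+C = 11
Tm = 2(12) + 4(11) = 24 + 44 = 68°C

68°C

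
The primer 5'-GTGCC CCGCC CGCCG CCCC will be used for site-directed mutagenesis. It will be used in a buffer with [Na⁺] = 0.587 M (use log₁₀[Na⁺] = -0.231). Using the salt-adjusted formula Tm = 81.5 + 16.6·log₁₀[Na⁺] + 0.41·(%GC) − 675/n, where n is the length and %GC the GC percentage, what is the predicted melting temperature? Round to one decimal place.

81.0°C

Length n = 19. C=13, T=1, G=5, A=0
G+C = 18, so %GC = 18/19 × 100 = 94.737%
Salt term: 16.6 × (-0.231) = -3.835
GC term: 0.41 × 94.737 = 38.842; length term: −675/19 = −35.526
Tm = 81.5 + (-3.835) + 38.842 − 35.526 = 80.981 → 81.0°C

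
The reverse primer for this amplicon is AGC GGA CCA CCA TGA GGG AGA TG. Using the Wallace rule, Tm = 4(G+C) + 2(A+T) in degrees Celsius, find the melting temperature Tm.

74°C

C=5, A=7, G=9, T=2
AT pairs contribute 9, GC pairs contribute 14.
Tm = 2(9) + 4(14) = 18 + 56 = 74°C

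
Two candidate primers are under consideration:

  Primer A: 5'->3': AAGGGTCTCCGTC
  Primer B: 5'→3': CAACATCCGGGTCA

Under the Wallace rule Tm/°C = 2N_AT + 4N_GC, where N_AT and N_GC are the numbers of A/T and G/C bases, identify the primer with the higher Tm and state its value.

Primer B, 44°C

Primer A: A+T=5, G+C=8 → Tm = 2(5)+4(8) = 42°C
Primer B: A+T=6, G+C=8 → Tm = 2(6)+4(8) = 44°C
42°C vs 44°C → primer B is higher.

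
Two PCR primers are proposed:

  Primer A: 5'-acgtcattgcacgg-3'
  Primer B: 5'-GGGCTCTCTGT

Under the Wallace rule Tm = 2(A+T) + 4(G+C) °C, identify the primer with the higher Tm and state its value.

Primer A, 44°C

Primer A: A+T=6, G+C=8 → Tm = 2(6)+4(8) = 44°C
Primer B: A+T=4, G+C=7 → Tm = 2(4)+4(7) = 36°C
44°C vs 36°C → primer A is higher.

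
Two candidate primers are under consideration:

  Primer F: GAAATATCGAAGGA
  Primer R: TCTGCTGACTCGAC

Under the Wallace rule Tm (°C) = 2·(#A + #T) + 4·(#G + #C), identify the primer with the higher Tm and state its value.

Primer R, 44°C

Primer F: A+T=9, G+C=5 → Tm = 2(9)+4(5) = 38°C
Primer R: A+T=6, G+C=8 → Tm = 2(6)+4(8) = 44°C
38°C vs 44°C → primer R is higher.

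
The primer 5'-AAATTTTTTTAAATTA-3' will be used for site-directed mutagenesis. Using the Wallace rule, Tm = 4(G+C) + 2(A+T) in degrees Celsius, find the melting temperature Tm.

Counting bases: G=0, C=0, T=9, A=7
A+T = 16, G+C = 0
Tm = 2(16) + 4(0) = 32 + 0 = 32°C

32°C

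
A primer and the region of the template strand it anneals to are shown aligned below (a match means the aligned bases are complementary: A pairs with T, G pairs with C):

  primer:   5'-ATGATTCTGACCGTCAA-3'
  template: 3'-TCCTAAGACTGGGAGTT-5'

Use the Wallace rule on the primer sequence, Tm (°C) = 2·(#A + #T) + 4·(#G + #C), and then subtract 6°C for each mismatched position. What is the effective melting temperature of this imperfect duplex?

Primer base counts: A=5, T=5, G=3, C=4 → A+T=10, G+C=7
Perfect-match Tm = 2(10) + 4(7) = 20 + 28 = 48°C
Mismatches (positions where the bases are not complementary): 2 (at positions 2, 13)
Effective Tm = 48 − 2×6 = 48 − 12 = 36°C

36°C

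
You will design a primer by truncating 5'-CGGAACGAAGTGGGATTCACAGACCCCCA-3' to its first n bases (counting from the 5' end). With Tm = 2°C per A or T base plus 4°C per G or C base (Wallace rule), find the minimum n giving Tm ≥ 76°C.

First 24 bases: CGGAACGAAGTGGGATTCACAGAC → Tm = 74°C (< 76°C)
First 25 bases: CGGAACGAAGTGGGATTCACAGACC → Tm = 78°C (≥ 76°C)
Since every base adds ≥2°C, Tm only increases with n, so the threshold is first crossed at n = 25.

n = 25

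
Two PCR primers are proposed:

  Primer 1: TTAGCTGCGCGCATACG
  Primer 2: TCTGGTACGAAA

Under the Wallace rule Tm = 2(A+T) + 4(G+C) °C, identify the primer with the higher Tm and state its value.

Primer 1, 54°C

Primer 1: A+T=7, G+C=10 → Tm = 2(7)+4(10) = 54°C
Primer 2: A+T=7, G+C=5 → Tm = 2(7)+4(5) = 34°C
54°C vs 34°C → primer 1 is higher.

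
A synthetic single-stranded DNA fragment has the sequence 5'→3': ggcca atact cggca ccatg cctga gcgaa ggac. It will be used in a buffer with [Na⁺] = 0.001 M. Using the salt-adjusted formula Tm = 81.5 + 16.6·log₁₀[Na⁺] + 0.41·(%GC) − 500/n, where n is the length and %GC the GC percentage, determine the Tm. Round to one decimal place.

42.3°C

Length n = 34. Base counts: T=4, A=9, G=10, C=11
G+C = 21, so %GC = 21/34 × 100 = 61.765%
Salt term: 16.6 × (-3) = -49.8
GC term: 0.41 × 61.765 = 25.324; length term: −500/34 = −14.706
Tm = 81.5 + (-49.8) + 25.324 − 14.706 = 42.318 → 42.3°C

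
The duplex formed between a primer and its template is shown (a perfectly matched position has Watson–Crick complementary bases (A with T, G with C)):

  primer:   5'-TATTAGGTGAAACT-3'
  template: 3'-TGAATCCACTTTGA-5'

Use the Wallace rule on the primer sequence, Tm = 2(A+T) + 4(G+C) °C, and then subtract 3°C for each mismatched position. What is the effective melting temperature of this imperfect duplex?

Primer base counts: A=5, T=5, G=3, C=1 → A+T=10, G+C=4
Perfect-match Tm = 2(10) + 4(4) = 20 + 16 = 36°C
Mismatches (positions where the bases are not complementary): 2 (at positions 1, 2)
Effective Tm = 36 − 2×3 = 36 − 6 = 30°C

30°C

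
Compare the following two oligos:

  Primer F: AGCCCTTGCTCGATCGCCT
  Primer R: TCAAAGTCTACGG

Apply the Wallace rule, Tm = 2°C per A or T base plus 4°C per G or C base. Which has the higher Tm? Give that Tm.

Primer F, 62°C

Primer F: A+T=7, G+C=12 → Tm = 2(7)+4(12) = 62°C
Primer R: A+T=7, G+C=6 → Tm = 2(7)+4(6) = 38°C
62°C vs 38°C → primer F is higher.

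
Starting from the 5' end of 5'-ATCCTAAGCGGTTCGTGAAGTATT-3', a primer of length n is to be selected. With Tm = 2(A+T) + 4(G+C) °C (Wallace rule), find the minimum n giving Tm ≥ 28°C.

First 9 bases: ATCCTAAGC → Tm = 26°C (< 28°C)
First 10 bases: ATCCTAAGCG → Tm = 30°C (≥ 28°C)
Each additional base adds 2°C (A/T) or 4°C (G/C), so Tm is non-decreasing in n; n = 10 is the first length to reach 28°C.

n = 10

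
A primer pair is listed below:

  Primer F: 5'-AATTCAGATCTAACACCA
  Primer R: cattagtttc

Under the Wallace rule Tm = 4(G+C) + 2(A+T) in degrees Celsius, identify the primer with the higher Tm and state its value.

Primer F: A+T=12, G+C=6 → Tm = 2(12)+4(6) = 48°C
Primer R: A+T=7, G+C=3 → Tm = 2(7)+4(3) = 26°C
48°C vs 26°C → primer F is higher.

Primer F, 48°C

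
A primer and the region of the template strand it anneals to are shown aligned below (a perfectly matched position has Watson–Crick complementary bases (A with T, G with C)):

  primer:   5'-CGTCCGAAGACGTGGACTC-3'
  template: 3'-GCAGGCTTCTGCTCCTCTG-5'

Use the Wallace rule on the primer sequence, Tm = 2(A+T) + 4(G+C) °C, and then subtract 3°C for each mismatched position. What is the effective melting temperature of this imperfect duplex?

Primer base counts: A=4, T=3, G=6, C=6 → A+T=7, G+C=12
Perfect-match Tm = 2(7) + 4(12) = 14 + 48 = 62°C
Mismatches (positions where the bases are not complementary): 3 (at positions 13, 17, 18)
Effective Tm = 62 − 3×3 = 62 − 9 = 53°C

53°C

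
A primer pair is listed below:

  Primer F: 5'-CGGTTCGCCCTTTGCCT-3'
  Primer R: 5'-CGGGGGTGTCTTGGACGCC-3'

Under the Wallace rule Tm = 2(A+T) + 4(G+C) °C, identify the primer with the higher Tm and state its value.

Primer R, 66°C

Primer F: A+T=6, G+C=11 → Tm = 2(6)+4(11) = 56°C
Primer R: A+T=5, G+C=14 → Tm = 2(5)+4(14) = 66°C
56°C vs 66°C → primer R is higher.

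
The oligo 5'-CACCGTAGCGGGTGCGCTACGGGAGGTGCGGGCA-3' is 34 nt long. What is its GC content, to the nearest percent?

Counting bases: C=9, T=4, G=16, A=5
G+C = 16 + 9 = 25 out of 34 bases
%GC = 25/34 × 100 = 73.53% ≈ 74%

74%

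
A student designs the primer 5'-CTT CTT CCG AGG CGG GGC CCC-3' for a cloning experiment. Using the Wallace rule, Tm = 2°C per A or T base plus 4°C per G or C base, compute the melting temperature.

Scanning the sequence gives T=4, G=7, A=1, C=9.
A+T = 5, G+C = 16
Tm = 4·16 + 2·5 = 64 + 10 = 74°C

74°C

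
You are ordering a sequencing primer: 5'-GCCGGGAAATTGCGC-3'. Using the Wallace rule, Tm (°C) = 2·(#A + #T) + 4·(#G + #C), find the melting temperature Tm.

Scanning the sequence gives T=2, A=3, G=6, C=4.
A+T = 5, G+C = 10
Tm = 2(5) + 4(10) = 10 + 40 = 50°C

50°C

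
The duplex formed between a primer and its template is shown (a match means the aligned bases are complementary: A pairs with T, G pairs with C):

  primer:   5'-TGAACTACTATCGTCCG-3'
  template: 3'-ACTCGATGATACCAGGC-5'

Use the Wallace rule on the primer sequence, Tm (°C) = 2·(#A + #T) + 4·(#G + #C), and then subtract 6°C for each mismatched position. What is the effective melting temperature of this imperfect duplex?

38°C

Primer base counts: A=4, T=5, G=3, C=5 → A+T=9, G+C=8
Perfect-match Tm = 2(9) + 4(8) = 18 + 32 = 50°C
Mismatches (positions where the bases are not complementary): 2 (at positions 4, 12)
Effective Tm = 50 − 2×6 = 50 − 12 = 38°C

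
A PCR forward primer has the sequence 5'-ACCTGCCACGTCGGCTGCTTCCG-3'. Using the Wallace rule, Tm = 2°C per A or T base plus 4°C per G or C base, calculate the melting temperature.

78°C

Counting bases: G=6, A=2, T=5, C=10
A+T = 7, G+C = 16
Tm = 2×7 + 4×16 = 78°C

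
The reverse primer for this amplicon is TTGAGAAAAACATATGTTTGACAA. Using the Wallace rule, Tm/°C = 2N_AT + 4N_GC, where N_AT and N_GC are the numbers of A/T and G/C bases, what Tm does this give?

Base counts: A=11, C=2, G=4, T=7
A+T = 18, G+C = 6
Tm = 2×18 + 4×6 = 60°C

60°C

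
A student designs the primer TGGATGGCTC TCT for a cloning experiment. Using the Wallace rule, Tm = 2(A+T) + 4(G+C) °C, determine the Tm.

40°C

Counting bases: A=1, T=5, G=4, C=3
A+T = 6, G+C = 7
Tm = 2×6 + 4×7 = 40°C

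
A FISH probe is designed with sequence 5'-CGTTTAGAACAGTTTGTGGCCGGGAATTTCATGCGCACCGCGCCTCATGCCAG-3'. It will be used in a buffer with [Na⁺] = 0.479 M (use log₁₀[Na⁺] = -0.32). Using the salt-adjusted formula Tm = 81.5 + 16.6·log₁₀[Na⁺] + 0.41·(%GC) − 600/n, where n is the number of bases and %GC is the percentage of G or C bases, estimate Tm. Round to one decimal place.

Length n = 53. Base counts: C=15, G=15, A=10, T=13
G+C = 30, so %GC = 30/53 × 100 = 56.604%
Salt term: 16.6 × (-0.32) = -5.312
GC term: 0.41 × 56.604 = 23.208; length term: −600/53 = −11.321
Tm = 81.5 + (-5.312) + 23.208 − 11.321 = 88.075 → 88.1°C

88.1°C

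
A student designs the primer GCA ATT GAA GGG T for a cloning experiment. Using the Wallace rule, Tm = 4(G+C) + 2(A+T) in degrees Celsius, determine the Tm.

38°C

Base counts: A=4, C=1, T=3, G=5
A+T = 7, G+C = 6
Tm = 2(7) + 4(6) = 14 + 24 = 38°C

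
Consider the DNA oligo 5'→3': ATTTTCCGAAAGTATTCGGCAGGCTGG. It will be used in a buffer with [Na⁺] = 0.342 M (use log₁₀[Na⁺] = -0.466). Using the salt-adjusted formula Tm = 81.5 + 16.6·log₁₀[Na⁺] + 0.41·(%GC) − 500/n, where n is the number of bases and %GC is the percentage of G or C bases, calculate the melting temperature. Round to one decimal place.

Length n = 27. A=6, C=5, T=8, G=8
G+C = 13, so %GC = 13/27 × 100 = 48.148%
Salt term: 16.6 × (-0.466) = -7.736
GC term: 0.41 × 48.148 = 19.741; length term: −500/27 = −18.519
Tm = 81.5 + (-7.736) + 19.741 − 18.519 = 74.986 → 75.0°C

75.0°C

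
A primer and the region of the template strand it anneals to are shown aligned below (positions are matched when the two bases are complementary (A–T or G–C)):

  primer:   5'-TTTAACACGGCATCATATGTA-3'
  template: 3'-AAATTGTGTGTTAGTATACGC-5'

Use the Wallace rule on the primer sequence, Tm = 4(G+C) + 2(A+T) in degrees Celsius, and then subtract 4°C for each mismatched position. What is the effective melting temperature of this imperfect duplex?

Primer base counts: A=7, T=7, G=3, C=4 → A+T=14, G+C=7
Perfect-match Tm = 2(14) + 4(7) = 28 + 28 = 56°C
Mismatches (positions where the bases are not complementary): 5 (at positions 9, 10, 11, 20, 21)
Effective Tm = 56 − 5×4 = 56 − 20 = 36°C

36°C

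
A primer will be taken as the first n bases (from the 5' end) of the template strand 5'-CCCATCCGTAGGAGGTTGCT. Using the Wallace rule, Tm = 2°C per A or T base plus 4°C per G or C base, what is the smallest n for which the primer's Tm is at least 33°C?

First 10 bases: CCCATCCGTA → Tm = 32°C (< 33°C)
First 11 bases: CCCATCCGTAG → Tm = 36°C (≥ 33°C)
Each additional base adds 2°C (A/T) or 4°C (G/C), so Tm is non-decreasing in n; n = 11 is the first length to reach 33°C.

n = 11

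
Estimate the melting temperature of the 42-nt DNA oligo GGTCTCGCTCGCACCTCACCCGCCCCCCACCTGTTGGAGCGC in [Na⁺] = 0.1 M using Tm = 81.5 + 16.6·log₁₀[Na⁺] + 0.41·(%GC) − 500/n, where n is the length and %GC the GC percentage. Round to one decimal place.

Length n = 42. Base counts: C=21, A=4, T=7, G=10
G+C = 31, so %GC = 31/42 × 100 = 73.81%
Salt term: 16.6 × (-1) = -16.6
GC term: 0.41 × 73.81 = 30.262; length term: −500/42 = −11.905
Tm = 81.5 + (-16.6) + 30.262 − 11.905 = 83.257 → 83.3°C

83.3°C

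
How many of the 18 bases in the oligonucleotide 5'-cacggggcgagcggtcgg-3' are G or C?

15

Scanning the sequence gives G=10, C=5, A=2, T=1.
G+C = 10 + 5 = 15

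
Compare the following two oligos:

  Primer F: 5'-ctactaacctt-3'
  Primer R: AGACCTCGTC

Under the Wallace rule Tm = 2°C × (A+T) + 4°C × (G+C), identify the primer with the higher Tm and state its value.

Primer R, 32°C

Primer F: A+T=7, G+C=4 → Tm = 2(7)+4(4) = 30°C
Primer R: A+T=4, G+C=6 → Tm = 2(4)+4(6) = 32°C
30°C vs 32°C → primer R is higher.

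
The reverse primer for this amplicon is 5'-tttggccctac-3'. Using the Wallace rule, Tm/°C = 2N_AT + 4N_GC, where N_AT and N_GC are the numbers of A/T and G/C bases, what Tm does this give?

34°C

Scanning the sequence gives C=4, A=1, T=4, G=2.
AT pairs contribute 5, GC pairs contribute 6.
Tm = 2×5 + 4×6 = 34°C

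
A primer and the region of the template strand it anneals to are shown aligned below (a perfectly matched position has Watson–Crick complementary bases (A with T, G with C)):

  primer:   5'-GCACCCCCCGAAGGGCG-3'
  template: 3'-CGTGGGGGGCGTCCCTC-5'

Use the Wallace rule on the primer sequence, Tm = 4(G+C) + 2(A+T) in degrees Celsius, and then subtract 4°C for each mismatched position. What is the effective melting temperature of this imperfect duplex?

Primer base counts: A=3, T=0, G=6, C=8 → A+T=3, G+C=14
Perfect-match Tm = 2(3) + 4(14) = 6 + 56 = 62°C
Mismatches (positions where the bases are not complementary): 2 (at positions 11, 16)
Effective Tm = 62 − 2×4 = 62 − 8 = 54°C

54°C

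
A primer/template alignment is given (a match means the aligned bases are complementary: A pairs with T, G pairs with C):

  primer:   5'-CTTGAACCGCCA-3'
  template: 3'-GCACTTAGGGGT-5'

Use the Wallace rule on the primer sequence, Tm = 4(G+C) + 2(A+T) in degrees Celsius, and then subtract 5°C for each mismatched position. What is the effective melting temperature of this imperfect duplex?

23°C

Primer base counts: A=3, T=2, G=2, C=5 → A+T=5, G+C=7
Perfect-match Tm = 2(5) + 4(7) = 10 + 28 = 38°C
Mismatches (positions where the bases are not complementary): 3 (at positions 2, 7, 9)
Effective Tm = 38 − 3×5 = 38 − 15 = 23°C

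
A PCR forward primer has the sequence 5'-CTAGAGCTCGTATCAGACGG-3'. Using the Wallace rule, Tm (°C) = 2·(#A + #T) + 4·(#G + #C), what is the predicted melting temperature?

62°C

Counting bases: C=5, G=6, A=5, T=4
So N_AT = 9 and N_GC = 11.
Tm = 4·11 + 2·9 = 44 + 18 = 62°C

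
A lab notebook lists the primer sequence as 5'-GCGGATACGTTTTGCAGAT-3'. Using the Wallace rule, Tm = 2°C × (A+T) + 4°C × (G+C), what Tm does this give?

A=4, G=6, T=6, C=3
AT pairs contribute 10, GC pairs contribute 9.
Tm = 4·9 + 2·10 = 36 + 20 = 56°C

56°C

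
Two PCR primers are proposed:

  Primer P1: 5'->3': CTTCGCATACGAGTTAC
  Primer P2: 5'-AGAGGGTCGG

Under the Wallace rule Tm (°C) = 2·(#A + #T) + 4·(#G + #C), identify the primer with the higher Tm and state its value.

Primer P1: A+T=9, G+C=8 → Tm = 2(9)+4(8) = 50°C
Primer P2: A+T=3, G+C=7 → Tm = 2(3)+4(7) = 34°C
50°C vs 34°C → primer P1 is higher.

Primer P1, 50°C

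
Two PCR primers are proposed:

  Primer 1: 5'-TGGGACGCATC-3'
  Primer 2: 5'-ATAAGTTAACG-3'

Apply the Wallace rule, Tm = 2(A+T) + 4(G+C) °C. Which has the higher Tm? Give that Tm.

Primer 1, 36°C

Primer 1: A+T=4, G+C=7 → Tm = 2(4)+4(7) = 36°C
Primer 2: A+T=8, G+C=3 → Tm = 2(8)+4(3) = 28°C
36°C vs 28°C → primer 1 is higher.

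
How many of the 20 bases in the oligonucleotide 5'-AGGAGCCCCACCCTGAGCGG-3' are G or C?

15

Scanning the sequence gives C=8, T=1, A=4, G=7.
Total G or C: 7 + 8 = 15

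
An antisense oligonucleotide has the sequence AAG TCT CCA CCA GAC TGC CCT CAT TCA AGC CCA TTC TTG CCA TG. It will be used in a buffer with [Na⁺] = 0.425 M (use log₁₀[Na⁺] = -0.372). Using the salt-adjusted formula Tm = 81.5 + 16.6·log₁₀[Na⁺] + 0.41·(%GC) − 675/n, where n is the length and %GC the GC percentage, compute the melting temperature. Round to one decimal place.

Length n = 44. Base counts: T=11, A=10, G=6, C=17
G+C = 23, so %GC = 23/44 × 100 = 52.273%
Salt term: 16.6 × (-0.372) = -6.175
GC term: 0.41 × 52.273 = 21.432; length term: −675/44 = −15.341
Tm = 81.5 + (-6.175) + 21.432 − 15.341 = 81.416 → 81.4°C

81.4°C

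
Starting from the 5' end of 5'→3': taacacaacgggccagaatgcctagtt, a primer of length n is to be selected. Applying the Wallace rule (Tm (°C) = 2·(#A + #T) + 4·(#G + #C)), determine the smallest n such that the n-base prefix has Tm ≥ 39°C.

n = 13

First 12 bases: TAACACAACGGG → Tm = 36°C (< 39°C)
First 13 bases: TAACACAACGGGC → Tm = 40°C (≥ 39°C)
Each additional base adds 2°C (A/T) or 4°C (G/C), so Tm is non-decreasing in n; n = 13 is the first length to reach 39°C.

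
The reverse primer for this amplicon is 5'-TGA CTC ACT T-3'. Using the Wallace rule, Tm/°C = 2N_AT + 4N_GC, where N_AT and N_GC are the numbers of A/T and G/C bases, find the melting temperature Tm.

28°C

Counting bases: T=4, A=2, C=3, G=1
A+T = 6, G+C = 4
Tm = 2×6 + 4×4 = 28°C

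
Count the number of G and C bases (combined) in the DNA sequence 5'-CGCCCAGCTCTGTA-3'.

Counting bases: T=3, C=6, G=3, A=2
G+C = 3 + 6 = 9

9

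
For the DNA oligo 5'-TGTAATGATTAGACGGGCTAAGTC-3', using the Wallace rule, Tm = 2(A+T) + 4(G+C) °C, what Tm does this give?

C=3, T=7, A=7, G=7
A+T = 14, G+C = 10
Tm = 2×14 + 4×10 = 68°C

68°C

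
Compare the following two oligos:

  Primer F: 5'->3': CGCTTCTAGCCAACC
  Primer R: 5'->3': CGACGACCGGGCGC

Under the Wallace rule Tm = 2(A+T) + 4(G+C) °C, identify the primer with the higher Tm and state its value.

Primer F: A+T=6, G+C=9 → Tm = 2(6)+4(9) = 48°C
Primer R: A+T=2, G+C=12 → Tm = 2(2)+4(12) = 52°C
48°C vs 52°C → primer R is higher.

Primer R, 52°C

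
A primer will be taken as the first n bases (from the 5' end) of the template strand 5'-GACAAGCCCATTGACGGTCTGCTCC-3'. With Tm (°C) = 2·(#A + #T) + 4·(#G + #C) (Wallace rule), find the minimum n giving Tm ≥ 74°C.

First 23 bases: GACAAGCCCATTGACGGTCTGCT → Tm = 72°C (< 74°C)
First 24 bases: GACAAGCCCATTGACGGTCTGCTC → Tm = 76°C (≥ 74°C)
Each additional base adds 2°C (A/T) or 4°C (G/C), so Tm is non-decreasing in n; n = 24 is the first length to reach 74°C.

n = 24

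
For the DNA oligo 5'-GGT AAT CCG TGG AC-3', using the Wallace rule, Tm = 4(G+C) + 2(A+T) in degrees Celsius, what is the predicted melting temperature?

Base counts: C=3, A=3, G=5, T=3
AT pairs contribute 6, GC pairs contribute 8.
Tm = 2×6 + 4×8 = 44°C

44°C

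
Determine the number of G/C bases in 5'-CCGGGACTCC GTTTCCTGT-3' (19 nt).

12

Scanning the sequence gives A=1, G=5, C=7, T=6.
Total G or C: 5 + 7 = 12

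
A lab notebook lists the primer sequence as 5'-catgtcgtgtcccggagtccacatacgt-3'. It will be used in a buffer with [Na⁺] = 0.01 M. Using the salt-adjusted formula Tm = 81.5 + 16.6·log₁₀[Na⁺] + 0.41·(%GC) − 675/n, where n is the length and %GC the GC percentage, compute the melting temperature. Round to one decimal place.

Length n = 28. Counting bases: A=5, C=9, T=7, G=7
G+C = 16, so %GC = 16/28 × 100 = 57.143%
Salt term: 16.6 × (-2) = -33.2
GC term: 0.41 × 57.143 = 23.429; length term: −675/28 = −24.107
Tm = 81.5 + (-33.2) + 23.429 − 24.107 = 47.622 → 47.6°C

47.6°C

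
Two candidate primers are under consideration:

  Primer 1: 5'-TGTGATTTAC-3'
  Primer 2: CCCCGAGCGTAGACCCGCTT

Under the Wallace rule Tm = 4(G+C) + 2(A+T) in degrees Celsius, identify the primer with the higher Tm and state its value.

Primer 2, 68°C

Primer 1: A+T=7, G+C=3 → Tm = 2(7)+4(3) = 26°C
Primer 2: A+T=6, G+C=14 → Tm = 2(6)+4(14) = 68°C
26°C vs 68°C → primer 2 is higher.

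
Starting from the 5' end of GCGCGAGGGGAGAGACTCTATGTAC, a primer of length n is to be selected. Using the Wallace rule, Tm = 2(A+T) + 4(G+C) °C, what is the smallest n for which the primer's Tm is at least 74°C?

n = 23

First 22 bases: GCGCGAGGGGAGAGACTCTATG → Tm = 72°C (< 74°C)
First 23 bases: GCGCGAGGGGAGAGACTCTATGT → Tm = 74°C (≥ 74°C)
Each additional base adds 2°C (A/T) or 4°C (G/C), so Tm is non-decreasing in n; n = 23 is the first length to reach 74°C.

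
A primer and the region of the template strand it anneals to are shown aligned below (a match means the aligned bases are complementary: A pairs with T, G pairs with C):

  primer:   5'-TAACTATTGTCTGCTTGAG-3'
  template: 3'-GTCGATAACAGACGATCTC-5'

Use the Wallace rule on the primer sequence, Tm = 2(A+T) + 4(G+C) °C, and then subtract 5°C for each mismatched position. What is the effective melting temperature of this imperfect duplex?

Primer base counts: A=4, T=8, G=4, C=3 → A+T=12, G+C=7
Perfect-match Tm = 2(12) + 4(7) = 24 + 28 = 52°C
Mismatches (positions where the bases are not complementary): 3 (at positions 1, 3, 16)
Effective Tm = 52 − 3×5 = 52 − 15 = 37°C

37°C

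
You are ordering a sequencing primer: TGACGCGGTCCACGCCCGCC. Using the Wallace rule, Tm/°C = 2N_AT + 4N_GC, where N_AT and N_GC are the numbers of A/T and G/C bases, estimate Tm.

72°C

Counting bases: G=6, C=10, A=2, T=2
A+T = 4, G+C = 16
Tm = 2(4) + 4(16) = 8 + 64 = 72°C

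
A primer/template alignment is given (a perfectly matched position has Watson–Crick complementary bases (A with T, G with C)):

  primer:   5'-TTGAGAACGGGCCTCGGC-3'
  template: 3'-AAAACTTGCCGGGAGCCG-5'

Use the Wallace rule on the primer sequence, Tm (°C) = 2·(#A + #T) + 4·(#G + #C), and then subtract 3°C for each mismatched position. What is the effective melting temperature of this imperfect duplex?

51°C

Primer base counts: A=3, T=3, G=7, C=5 → A+T=6, G+C=12
Perfect-match Tm = 2(6) + 4(12) = 12 + 48 = 60°C
Mismatches (positions where the bases are not complementary): 3 (at positions 3, 4, 11)
Effective Tm = 60 − 3×3 = 60 − 9 = 51°C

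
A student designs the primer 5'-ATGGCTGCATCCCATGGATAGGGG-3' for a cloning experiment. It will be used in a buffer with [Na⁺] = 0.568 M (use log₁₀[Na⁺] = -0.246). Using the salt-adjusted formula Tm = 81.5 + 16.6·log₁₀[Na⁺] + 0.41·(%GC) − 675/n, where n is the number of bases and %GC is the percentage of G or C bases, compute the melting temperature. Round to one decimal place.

73.2°C

Length n = 24. T=5, G=9, C=5, A=5
G+C = 14, so %GC = 14/24 × 100 = 58.333%
Salt term: 16.6 × (-0.246) = -4.084
GC term: 0.41 × 58.333 = 23.917; length term: −675/24 = −28.125
Tm = 81.5 + (-4.084) + 23.917 − 28.125 = 73.208 → 73.2°C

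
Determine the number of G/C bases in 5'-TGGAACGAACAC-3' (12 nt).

6

Scanning the sequence gives G=3, T=1, A=5, C=3.
Total G or C: 3 + 3 = 6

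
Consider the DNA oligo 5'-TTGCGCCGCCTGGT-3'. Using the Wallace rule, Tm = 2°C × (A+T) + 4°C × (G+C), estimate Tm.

Base counts: T=4, G=5, C=5, A=0
AT pairs contribute 4, GC pairs contribute 10.
Tm = 4·10 + 2·4 = 40 + 8 = 48°C

48°C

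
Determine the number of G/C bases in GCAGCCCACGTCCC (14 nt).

11

Scanning the sequence gives C=8, T=1, A=2, G=3.
G+C = 3 + 8 = 11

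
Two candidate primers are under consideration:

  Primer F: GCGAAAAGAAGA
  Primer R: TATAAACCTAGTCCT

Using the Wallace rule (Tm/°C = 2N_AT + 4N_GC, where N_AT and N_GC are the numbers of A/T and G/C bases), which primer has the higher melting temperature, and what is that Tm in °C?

Primer F: A+T=7, G+C=5 → Tm = 2(7)+4(5) = 34°C
Primer R: A+T=10, G+C=5 → Tm = 2(10)+4(5) = 40°C
34°C vs 40°C → primer R is higher.

Primer R, 40°C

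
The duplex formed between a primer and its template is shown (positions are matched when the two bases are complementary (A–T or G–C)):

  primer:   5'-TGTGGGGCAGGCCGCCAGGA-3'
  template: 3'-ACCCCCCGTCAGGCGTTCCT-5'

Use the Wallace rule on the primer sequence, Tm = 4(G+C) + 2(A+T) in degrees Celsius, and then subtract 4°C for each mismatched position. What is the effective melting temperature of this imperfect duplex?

Primer base counts: A=3, T=2, G=10, C=5 → A+T=5, G+C=15
Perfect-match Tm = 2(5) + 4(15) = 10 + 60 = 70°C
Mismatches (positions where the bases are not complementary): 3 (at positions 3, 11, 16)
Effective Tm = 70 − 3×4 = 70 − 12 = 58°C

58°C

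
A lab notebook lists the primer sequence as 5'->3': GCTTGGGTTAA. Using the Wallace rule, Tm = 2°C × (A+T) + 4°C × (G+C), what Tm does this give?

C=1, G=4, A=2, T=4
So N_AT = 6 and N_GC = 5.
Tm = 2×6 + 4×5 = 32°C

32°C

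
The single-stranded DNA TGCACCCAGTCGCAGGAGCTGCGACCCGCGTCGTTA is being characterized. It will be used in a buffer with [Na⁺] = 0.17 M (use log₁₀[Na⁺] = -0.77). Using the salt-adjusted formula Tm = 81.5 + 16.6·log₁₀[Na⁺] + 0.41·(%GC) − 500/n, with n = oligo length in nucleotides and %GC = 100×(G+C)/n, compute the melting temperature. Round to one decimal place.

82.2°C

Length n = 36. Scanning the sequence gives T=6, A=6, C=13, G=11.
G+C = 24, so %GC = 24/36 × 100 = 66.667%
Salt term: 16.6 × (-0.77) = -12.782
GC term: 0.41 × 66.667 = 27.333; length term: −500/36 = −13.889
Tm = 81.5 + (-12.782) + 27.333 − 13.889 = 82.162 → 82.2°C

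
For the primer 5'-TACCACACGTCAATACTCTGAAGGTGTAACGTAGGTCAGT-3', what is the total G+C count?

18

Counting bases: C=9, G=9, A=12, T=10
Total G or C: 9 + 9 = 18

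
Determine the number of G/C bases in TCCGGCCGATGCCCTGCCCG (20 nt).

16

Counting bases: C=10, A=1, T=3, G=6
G+C = 6 + 10 = 16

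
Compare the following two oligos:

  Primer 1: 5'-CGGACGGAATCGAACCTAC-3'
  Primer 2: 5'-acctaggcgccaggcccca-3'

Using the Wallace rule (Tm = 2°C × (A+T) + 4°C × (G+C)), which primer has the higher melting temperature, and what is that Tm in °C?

Primer 2, 66°C

Primer 1: A+T=8, G+C=11 → Tm = 2(8)+4(11) = 60°C
Primer 2: A+T=5, G+C=14 → Tm = 2(5)+4(14) = 66°C
60°C vs 66°C → primer 2 is higher.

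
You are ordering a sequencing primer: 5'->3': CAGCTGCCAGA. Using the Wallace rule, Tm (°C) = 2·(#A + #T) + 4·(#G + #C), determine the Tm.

36°C

C=4, A=3, G=3, T=1
AT pairs contribute 4, GC pairs contribute 7.
Tm = 2×4 + 4×7 = 36°C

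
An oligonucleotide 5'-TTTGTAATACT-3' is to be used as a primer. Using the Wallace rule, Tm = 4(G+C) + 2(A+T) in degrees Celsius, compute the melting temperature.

Counting bases: C=1, T=6, A=3, G=1
So N_AT = 9 and N_GC = 2.
Tm = 2(9) + 4(2) = 18 + 8 = 26°C

26°C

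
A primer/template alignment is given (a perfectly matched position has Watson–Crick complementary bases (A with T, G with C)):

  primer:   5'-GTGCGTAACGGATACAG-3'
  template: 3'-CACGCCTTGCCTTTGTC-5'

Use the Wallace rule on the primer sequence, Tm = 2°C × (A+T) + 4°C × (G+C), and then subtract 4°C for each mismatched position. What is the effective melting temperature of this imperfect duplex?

Primer base counts: A=5, T=3, G=6, C=3 → A+T=8, G+C=9
Perfect-match Tm = 2(8) + 4(9) = 16 + 36 = 52°C
Mismatches (positions where the bases are not complementary): 2 (at positions 6, 13)
Effective Tm = 52 − 2×4 = 52 − 8 = 44°C

44°C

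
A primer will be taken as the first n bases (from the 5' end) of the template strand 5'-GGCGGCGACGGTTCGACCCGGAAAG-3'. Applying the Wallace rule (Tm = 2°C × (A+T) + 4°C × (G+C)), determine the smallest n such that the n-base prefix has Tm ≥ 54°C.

n = 15

First 14 bases: GGCGGCGACGGTTC → Tm = 50°C (< 54°C)
First 15 bases: GGCGGCGACGGTTCG → Tm = 54°C (≥ 54°C)
Each additional base adds 2°C (A/T) or 4°C (G/C), so Tm is non-decreasing in n; n = 15 is the first length to reach 54°C.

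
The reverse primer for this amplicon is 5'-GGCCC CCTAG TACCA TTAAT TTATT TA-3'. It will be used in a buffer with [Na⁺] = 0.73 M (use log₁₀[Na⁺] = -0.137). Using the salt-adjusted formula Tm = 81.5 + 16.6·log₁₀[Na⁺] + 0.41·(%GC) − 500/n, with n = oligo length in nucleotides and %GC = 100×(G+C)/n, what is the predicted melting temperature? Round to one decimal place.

Length n = 27. Base counts: T=10, G=3, A=7, C=7
G+C = 10, so %GC = 10/27 × 100 = 37.037%
Salt term: 16.6 × (-0.137) = -2.274
GC term: 0.41 × 37.037 = 15.185; length term: −500/27 = −18.519
Tm = 81.5 + (-2.274) + 15.185 − 18.519 = 75.892 → 75.9°C

75.9°C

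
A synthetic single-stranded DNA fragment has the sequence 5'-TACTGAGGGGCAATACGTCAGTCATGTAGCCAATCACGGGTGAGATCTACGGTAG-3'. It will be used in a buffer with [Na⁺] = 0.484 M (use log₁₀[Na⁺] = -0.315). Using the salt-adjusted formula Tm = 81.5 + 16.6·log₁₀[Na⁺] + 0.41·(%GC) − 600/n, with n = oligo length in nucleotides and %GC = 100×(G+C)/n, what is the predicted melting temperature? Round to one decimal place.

86.2°C

Length n = 55. Counting bases: G=17, A=15, T=12, C=11
G+C = 28, so %GC = 28/55 × 100 = 50.909%
Salt term: 16.6 × (-0.315) = -5.229
GC term: 0.41 × 50.909 = 20.873; length term: −600/55 = −10.909
Tm = 81.5 + (-5.229) + 20.873 − 10.909 = 86.235 → 86.2°C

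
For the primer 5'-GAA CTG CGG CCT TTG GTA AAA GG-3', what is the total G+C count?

Scanning the sequence gives A=6, C=4, T=5, G=8.
Total G or C: 8 + 4 = 12

12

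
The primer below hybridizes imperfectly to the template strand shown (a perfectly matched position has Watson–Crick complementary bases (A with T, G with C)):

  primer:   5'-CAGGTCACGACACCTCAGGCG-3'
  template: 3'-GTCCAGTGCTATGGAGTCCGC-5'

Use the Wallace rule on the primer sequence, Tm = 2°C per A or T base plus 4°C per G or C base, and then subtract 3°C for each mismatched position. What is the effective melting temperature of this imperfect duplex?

67°C

Primer base counts: A=5, T=2, G=6, C=8 → A+T=7, G+C=14
Perfect-match Tm = 2(7) + 4(14) = 14 + 56 = 70°C
Mismatches (positions where the bases are not complementary): 1 (at position 11)
Effective Tm = 70 − 1×3 = 70 − 3 = 67°C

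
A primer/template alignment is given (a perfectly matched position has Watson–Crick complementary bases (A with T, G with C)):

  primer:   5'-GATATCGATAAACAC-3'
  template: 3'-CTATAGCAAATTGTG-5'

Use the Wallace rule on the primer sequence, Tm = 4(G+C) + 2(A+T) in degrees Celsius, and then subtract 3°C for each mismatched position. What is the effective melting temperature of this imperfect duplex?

34°C

Primer base counts: A=7, T=3, G=2, C=3 → A+T=10, G+C=5
Perfect-match Tm = 2(10) + 4(5) = 20 + 20 = 40°C
Mismatches (positions where the bases are not complementary): 2 (at positions 8, 10)
Effective Tm = 40 − 2×3 = 40 − 6 = 34°C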